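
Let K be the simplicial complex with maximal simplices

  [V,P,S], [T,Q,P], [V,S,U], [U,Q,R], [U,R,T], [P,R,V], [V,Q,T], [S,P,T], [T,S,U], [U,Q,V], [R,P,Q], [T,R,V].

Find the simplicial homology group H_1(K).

H_1 = Z/2Z.

Take the total order P < Q < R < S < T < U < V on the vertex set. Then K (dimension 2) consists of the simplices:

  0-simplices (7): P, Q, R, S, T, U, V
  1-simplices (18): PQ, PR, PS, PT, PV, QR, QT, QU, QV, RT, RU, RV, ST, SU, SV, TU, TV, UV
  2-simplices (12): PQR, PQT, PRV, PST, PSV, QRU, QTV, QUV, RTU, RTV, STU, SUV

so the chain groups are C_0 ≅ Z^7, C_1 ≅ Z^18, C_2 ≅ Z^12.

The boundary map ∂_1: C_1 → C_0 is given by ∂[p,q] = [q] − [p]. For instance
  ∂RU = U − R.
The 7×18 boundary matrix has rank 6 and Smith normal form diag(1,1,1,1,1,1).

∂_2: C_2 → C_1 acts by ∂[p,q,r] = [q,r] − [p,r] + [p,q]. For instance
  ∂PRV = RV − PV + PR,
  ∂PQT = QT − PT + PQ.
The resulting 18×12 matrix has rank 12, and its Smith normal form has invariant factors (1,1,1,1,1,1,1,1,1,1,1,2).

Reading off H_k = ker ∂_k / im ∂_{k+1}:

  H_1: rank ker ∂_1 − rank ∂_2 = (18 − 6) − 12 = 0, and ∂_2 has invariant factor 2 > 1, so H_1 ≅ Z/2Z.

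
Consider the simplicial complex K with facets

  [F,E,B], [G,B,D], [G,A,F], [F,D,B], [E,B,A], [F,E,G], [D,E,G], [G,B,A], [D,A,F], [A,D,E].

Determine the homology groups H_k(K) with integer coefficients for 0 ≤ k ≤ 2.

We work with the vertex ordering A < B < D < E < F < G. The simplices of K, each written with vertices in increasing order, are:

  0-simplices (6): A, B, D, E, F, G
  1-simplices (15): AB, AD, AE, AF, AG, BD, BE, BF, BG, DE, DF, DG, EF, EG, FG
  2-simplices (10): ABE, ABG, ADE, ADF, AFG, BDF, BDG, BEF, DEG, EFG

giving chain groups C_0 ≅ Z^6, C_1 ≅ Z^15, C_2 ≅ Z^10.

The boundary map ∂_1: C_1 → C_0 maps an edge to its endpoints' difference, ∂[p,q] = q − p.
The resulting 6×15 matrix has rank 5, and its Smith normal form has invariant factors (1,1,1,1,1).

∂_2: C_2 → C_1 acts by ∂[p,q,r] = [q,r] − [p,r] + [p,q]. For instance
  ∂BDF = DF − BF + BD,
  ∂BEF = EF − BF + BE.
The 15×10 boundary matrix has rank 10 and Smith normal form diag(1,1,1,1,1,1,1,1,1,2).

From H_k ≅ ker(∂_k) / im(∂_{k+1}) we obtain:

  H_0: rank C_0 − rank ∂_1 = 6 − 5 = 1, and the invariant factors of ∂_1 are all 1, so H_0 ≅ Z.
  H_1: rank ker ∂_1 − rank ∂_2 = (15 − 5) − 10 = 0, and ∂_2 has invariant factor 2 > 1, so H_1 ≅ Z_2.
  H_2: rank ker ∂_2 − rank ∂_3 = (10 − 10) − 0 = 0, and there is no ∂_3, so H_2 ≅ 0.

As a check, the Euler characteristic is 6 − 15 + 10 = 1, which agrees with 1 − 0 + 0 = 1.
(K is a triangulation of the real projective plane RP^2.)

H_0 ≅ Z,  H_1 ≅ Z_2,  H_2 = 0.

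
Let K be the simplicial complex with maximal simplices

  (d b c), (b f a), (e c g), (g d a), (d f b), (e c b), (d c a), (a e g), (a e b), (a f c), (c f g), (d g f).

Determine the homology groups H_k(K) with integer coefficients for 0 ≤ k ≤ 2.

H_0 = Z,  H_1 = Z_2,  H_2 = 0.

We work with the vertex ordering a < b < c < d < e < f < g. The simplices of K, each written with vertices in increasing order, are:

  0-simplices (7): a, b, c, d, e, f, g
  1-simplices (18): ab, ac, ad, ae, af, ag, bc, bd, be, bf, cd, ce, cf, cg, df, dg, eg, fg
  2-simplices (12): abe, abf, acd, acf, adg, aeg, bcd, bce, bdf, ceg, cfg, dfg

giving chain groups C_0 ≅ Z^7, C_1 ≅ Z^18, C_2 ≅ Z^12.

The boundary map ∂_1: C_1 → C_0 maps an edge to its endpoints' difference, ∂[p,q] = q − p.
As a 7×18 matrix over Z this has rank 6, with invariant factors (1,1,1,1,1,1).

∂_2: C_2 → C_1 sends each 2-simplex [p,q,r] to [q,r] − [p,r] + [p,q]. For instance
  ∂bcd = cd − bd + bc,
  ∂adg = dg − ag + ad.
The resulting 18×12 matrix has rank 12, and its Smith normal form has invariant factors (1,1,1,1,1,1,1,1,1,1,1,2).

Reading off H_k = ker ∂_k / im ∂_{k+1}:

  H_0: rank C_0 − rank ∂_1 = 7 − 6 = 1, and the invariant factors of ∂_1 are all 1, so H_0 ≅ Z.
  H_1: rank ker ∂_1 − rank ∂_2 = (18 − 6) − 12 = 0, and ∂_2 has invariant factor 2 > 1, so H_1 ≅ Z_2.
  H_2: rank ker ∂_2 − rank ∂_3 = (12 − 12) − 0 = 0, and there is no ∂_3, so H_2 ≅ 0.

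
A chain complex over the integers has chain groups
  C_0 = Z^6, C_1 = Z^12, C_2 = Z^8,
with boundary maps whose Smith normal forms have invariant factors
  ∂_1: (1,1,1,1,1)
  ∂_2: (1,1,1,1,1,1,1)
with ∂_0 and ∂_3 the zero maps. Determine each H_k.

H_0 ≅ Z,  H_1 = 0,  H_2 ≅ Z.

H_0: b_0 = 6 − 0 − 5 = 1; torsion from ∂_1 factors > 1: none. So H_0 ≅ Z.
H_1: b_1 = 12 − 5 − 7 = 0; torsion from ∂_2 factors > 1: none. So H_1 ≅ 0.
H_2: b_2 = 8 − 7 − 0 = 1; torsion from ∂_3 factors > 1: none. So H_2 ≅ Z.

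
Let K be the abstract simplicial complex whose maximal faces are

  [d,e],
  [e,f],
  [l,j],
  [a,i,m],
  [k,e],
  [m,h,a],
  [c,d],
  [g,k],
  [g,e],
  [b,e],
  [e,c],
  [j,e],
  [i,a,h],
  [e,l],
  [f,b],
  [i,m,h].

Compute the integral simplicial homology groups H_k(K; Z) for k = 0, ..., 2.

H_0 = Z^2,  H_1 = Z^4,  H_2 = Z.

Take the total order a < b < c < d < e < f < g < h < i < j < k < l < m on the vertex set. Then K (dimension 2) consists of the simplices:

  0-simplices (13): a, b, c, d, e, f, g, h, i, j, k, l, m
  1-simplices (18): ah, ai, am, be, bf, cd, ce, de, ef, eg, ej, ek, el, gk, hi, hm, im, jl
  2-simplices (4): ahi, ahm, aim, him

giving chain groups C_0 ≅ Z^13, C_1 ≅ Z^18, C_2 ≅ Z^4.

The boundary map ∂_1: C_1 → C_0 is given by ∂[p,q] = [q] − [p]. For instance
  ∂gk = k − g.
This gives a 13×18 integer matrix of rank 11; reducing to Smith normal form yields diagonal entries (1,1,1,1,1,1,1,1,1,1,1).

Boundary ∂_2: C_2 → C_1 sends each 2-simplex [p,q,r] to [q,r] − [p,r] + [p,q]. For instance
  ∂him = im − hm + hi,
  ∂ahm = hm − am + ah.
This gives a 18×4 integer matrix of rank 3; reducing to Smith normal form yields diagonal entries (1,1,1).

From H_k ≅ ker(∂_k) / im(∂_{k+1}) we obtain:

  H_0: rank C_0 − rank ∂_1 = 13 − 11 = 2, and the invariant factors of ∂_1 are all 1, so H_0 = Z^2.
  H_1: rank ker ∂_1 − rank ∂_2 = (18 − 11) − 3 = 4, and the invariant factors of ∂_2 are all 1, so H_1 = Z^4.
  H_2: rank ker ∂_2 − rank ∂_3 = (4 − 3) − 0 = 1, and there is no ∂_3, so H_2 = Z.

(K is a triangulation of the disjoint union of the 2-sphere S^2 and a wedge of 4 circles.)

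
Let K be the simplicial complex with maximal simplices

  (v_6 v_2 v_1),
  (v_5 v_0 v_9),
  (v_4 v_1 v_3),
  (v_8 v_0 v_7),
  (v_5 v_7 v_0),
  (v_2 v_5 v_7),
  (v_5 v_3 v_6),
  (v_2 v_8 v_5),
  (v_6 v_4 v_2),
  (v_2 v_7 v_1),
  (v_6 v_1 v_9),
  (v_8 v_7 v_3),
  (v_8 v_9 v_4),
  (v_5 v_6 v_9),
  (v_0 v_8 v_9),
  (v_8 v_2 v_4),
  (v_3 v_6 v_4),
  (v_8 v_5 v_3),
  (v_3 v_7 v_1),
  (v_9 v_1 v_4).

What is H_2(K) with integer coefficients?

H_2 ≅ 0.

K has 10 vertices, 30 edges, 20 triangles.
rank ∂_2 = 20, rank ∂_3 = 0 ⇒ b_2 = 20 − 20 − 0 = 0. So H_2 = 0.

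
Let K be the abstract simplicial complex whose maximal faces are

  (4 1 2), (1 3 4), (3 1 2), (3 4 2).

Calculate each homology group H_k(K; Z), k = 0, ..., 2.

H_0 ≅ Z,  H_1 = 0,  H_2 ≅ Z.

Fix the vertex order 1 < 2 < 3 < 4 and write every simplex with vertices in increasing order. Then dim K = 2 and the simplices of K are:

  0-simplices (4): [1], [2], [3], [4]
  1-simplices (6): [1,2], [1,3], [1,4], [2,3], [2,4], [3,4]
  2-simplices (4): [1,2,3], [1,2,4], [1,3,4], [2,3,4]

giving chain groups C_0 ≅ Z^4, C_1 ≅ Z^6, C_2 ≅ Z^4.

Boundary ∂_1: C_1 → C_0 sends each edge [p,q] (with p < q) to q − p.
The 4×6 boundary matrix has rank 3 and Smith normal form diag(1,1,1).

Boundary ∂_2: C_2 → C_1 maps a triangle to the signed sum of its edges. For instance
  ∂[2,3,4] = [3,4] − [2,4] + [2,3],
  ∂[1,2,4] = [2,4] − [1,4] + [1,2].
The resulting 6×4 matrix has rank 3, and its Smith normal form has invariant factors (1,1,1).

From H_k ≅ ker(∂_k) / im(∂_{k+1}) we obtain:

  H_0: rank C_0 − rank ∂_1 = 4 − 3 = 1, and the invariant factors of ∂_1 are all 1, so H_0 = Z.
  H_1: rank ker ∂_1 − rank ∂_2 = (6 − 3) − 3 = 0, and the invariant factors of ∂_2 are all 1, so H_1 = 0.
  H_2: rank ker ∂_2 − rank ∂_3 = (4 − 3) − 0 = 1, and there is no ∂_3, so H_2 = Z.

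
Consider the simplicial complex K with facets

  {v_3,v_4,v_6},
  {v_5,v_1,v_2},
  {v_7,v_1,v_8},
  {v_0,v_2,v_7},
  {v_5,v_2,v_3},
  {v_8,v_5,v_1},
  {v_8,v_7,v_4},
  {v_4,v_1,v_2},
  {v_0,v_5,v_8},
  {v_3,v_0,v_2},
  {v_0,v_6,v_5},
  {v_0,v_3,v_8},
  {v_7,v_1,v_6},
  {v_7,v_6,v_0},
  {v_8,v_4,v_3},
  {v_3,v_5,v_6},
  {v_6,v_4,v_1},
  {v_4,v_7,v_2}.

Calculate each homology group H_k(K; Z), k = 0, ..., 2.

Order the vertices as v_0 < v_1 < v_2 < v_3 < v_4 < v_5 < v_6 < v_7 < v_8. Listing each simplex with vertices in this order, K has dimension 2 with simplices:

  0-simplices (9): [v_0], [v_1], [v_2], [v_3], [v_4], [v_5], [v_6], [v_7], [v_8]
  1-simplices (27): (27 of them)
  2-simplices (18): (18 of them)

Hence C_0 ≅ Z^9, C_1 ≅ Z^27, C_2 ≅ Z^18.

The boundary map ∂_1: C_1 → C_0 maps an edge to its endpoints' difference, ∂[p,q] = q − p. For instance
  ∂[v_4,v_6] = [v_6] − [v_4].
This gives a 9×27 integer matrix of rank 8; reducing to Smith normal form yields diagonal entries (1,1,1,1,1,1,1,1).

The boundary map ∂_2: C_2 → C_1 acts by ∂[p,q,r] = [q,r] − [p,r] + [p,q]. For instance
  ∂[v_2,v_4,v_7] = [v_4,v_7] − [v_2,v_7] + [v_2,v_4],
  ∂[v_4,v_7,v_8] = [v_7,v_8] − [v_4,v_8] + [v_4,v_7].
The 27×18 boundary matrix has rank 18 and Smith normal form diag(1,1,1,1,1,1,1,1,1,1,1,1,1,1,1,1,1,2).

Now H_k = ker ∂_k / im ∂_{k+1}, so:

  H_0: rank C_0 − rank ∂_1 = 9 − 8 = 1, and the invariant factors of ∂_1 are all 1, so H_0 ≅ Z.
  H_1: rank ker ∂_1 − rank ∂_2 = (27 − 8) − 18 = 1, and ∂_2 has invariant factor 2 > 1, so H_1 ≅ Z ⊕ Z/2.
  H_2: rank ker ∂_2 − rank ∂_3 = (18 − 18) − 0 = 0, and there is no ∂_3, so H_2 ≅ 0.

As a check, the Euler characteristic is 9 − 27 + 18 = 0, which agrees with 1 − 1 + 0 = 0.

H_0 = Z,  H_1 = Z ⊕ Z/2,  H_2 = 0.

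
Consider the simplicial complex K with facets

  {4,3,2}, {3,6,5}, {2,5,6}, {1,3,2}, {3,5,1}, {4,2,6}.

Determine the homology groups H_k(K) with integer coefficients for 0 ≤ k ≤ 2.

H_0 = Z,  H_1 = Z,  H_2 = 0.

K has 6 vertices, 12 edges, 6 triangles.
rank ∂_0 = 0, rank ∂_1 = 5 ⇒ b_0 = 6 − 0 − 5 = 1; all invariant factors of ∂_1 are 1 so no torsion. So H_0 = Z.
rank ∂_1 = 5, rank ∂_2 = 6 ⇒ b_1 = 12 − 5 − 6 = 1; all invariant factors of ∂_2 are 1 so no torsion. So H_1 = Z.
rank ∂_2 = 6, rank ∂_3 = 0 ⇒ b_2 = 6 − 6 − 0 = 0. So H_2 = 0.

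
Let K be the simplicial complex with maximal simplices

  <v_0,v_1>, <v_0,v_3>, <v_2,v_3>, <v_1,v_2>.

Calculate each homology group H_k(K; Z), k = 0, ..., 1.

H_0 ≅ Z,  H_1 ≅ Z.

Fix the vertex order v_0 < v_1 < v_2 < v_3 and write every simplex with vertices in increasing order. Then dim K = 1 and the simplices of K are:

  0-simplices (4): [v_0], [v_1], [v_2], [v_3]
  1-simplices (4): [v_0,v_1], [v_0,v_3], [v_1,v_2], [v_2,v_3]

Hence C_0 ≅ Z^4, C_1 ≅ Z^4.

Boundary ∂_1: C_1 → C_0 is given by ∂[p,q] = [q] − [p]. For instance
  ∂[v_1,v_2] = [v_2] − [v_1].
This gives a 4×4 integer matrix of rank 3; reducing to Smith normal form yields diagonal entries (1,1,1).

Now H_k = ker ∂_k / im ∂_{k+1}, so:

  H_0: rank C_0 − rank ∂_1 = 4 − 3 = 1, and the invariant factors of ∂_1 are all 1, so H_0 ≅ Z.
  H_1: rank ker ∂_1 − rank ∂_2 = (4 − 3) − 0 = 1, and there is no ∂_2, so H_1 ≅ Z.

(K is a triangulation of the circle S^1.)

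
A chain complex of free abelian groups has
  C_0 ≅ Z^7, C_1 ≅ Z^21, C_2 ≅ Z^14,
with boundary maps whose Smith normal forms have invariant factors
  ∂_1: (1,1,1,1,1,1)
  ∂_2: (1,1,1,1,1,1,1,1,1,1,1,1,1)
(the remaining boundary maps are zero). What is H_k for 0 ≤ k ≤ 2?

H_0 = Z,  H_1 = Z^2,  H_2 = Z.

H_0: b_0 = 7 − 0 − 6 = 1; torsion from ∂_1 factors > 1: none. So H_0 = Z.
H_1: b_1 = 21 − 6 − 13 = 2; torsion from ∂_2 factors > 1: none. So H_1 = Z^2.
H_2: b_2 = 14 − 13 − 0 = 1; torsion from ∂_3 factors > 1: none. So H_2 = Z.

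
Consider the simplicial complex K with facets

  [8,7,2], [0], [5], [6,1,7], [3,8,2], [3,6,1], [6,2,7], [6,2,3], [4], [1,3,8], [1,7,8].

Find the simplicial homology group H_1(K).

H_1 = 0.

Order the vertices as 0 < 1 < 2 < 3 < 4 < 5 < 6 < 7 < 8. Listing each simplex with vertices in this order, K has dimension 2 with simplices:

  0-simplices (9): [0], [1], [2], [3], [4], [5], [6], [7], [8]
  1-simplices (12): [1,3], [1,6], [1,7], [1,8], [2,3], [2,6], [2,7], [2,8], [3,6], [3,8], [6,7], [7,8]
  2-simplices (8): [1,3,6], [1,3,8], [1,6,7], [1,7,8], [2,3,6], [2,3,8], [2,6,7], [2,7,8]

giving chain groups C_0 ≅ Z^9, C_1 ≅ Z^12, C_2 ≅ Z^8.

∂_1: C_1 → C_0 maps an edge to its endpoints' difference, ∂[p,q] = q − p.
The resulting 9×12 matrix has rank 5, and its Smith normal form has invariant factors (1,1,1,1,1).

The boundary map ∂_2: C_2 → C_1 acts by ∂[p,q,r] = [q,r] − [p,r] + [p,q]. For instance
  ∂[1,3,8] = [3,8] − [1,8] + [1,3],
  ∂[2,6,7] = [6,7] − [2,7] + [2,6].
The resulting 12×8 matrix has rank 7, and its Smith normal form has invariant factors (1,1,1,1,1,1,1).

Now H_k = ker ∂_k / im ∂_{k+1}, so:

  H_1: rank ker ∂_1 − rank ∂_2 = (12 − 5) − 7 = 0, and the invariant factors of ∂_2 are all 1, so H_1 ≅ 0.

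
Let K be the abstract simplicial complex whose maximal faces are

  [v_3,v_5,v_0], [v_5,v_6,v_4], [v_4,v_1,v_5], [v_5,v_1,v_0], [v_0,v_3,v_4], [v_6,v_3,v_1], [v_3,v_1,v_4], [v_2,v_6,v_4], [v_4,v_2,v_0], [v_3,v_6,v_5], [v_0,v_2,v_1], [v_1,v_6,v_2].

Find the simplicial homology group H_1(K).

Take the total order v_0 < v_1 < v_2 < v_3 < v_4 < v_5 < v_6 on the vertex set. Then K (dimension 2) consists of the simplices:

  0-simplices (7): [v_0], [v_1], [v_2], [v_3], [v_4], [v_5], [v_6]
  1-simplices (18): (18 of them)
  2-simplices (12): (12 of them)

giving chain groups C_0 ≅ Z^7, C_1 ≅ Z^18, C_2 ≅ Z^12.

The boundary map ∂_1: C_1 → C_0 is given by ∂[p,q] = [q] − [p]. For instance
  ∂[v_3,v_6] = [v_6] − [v_3].
The 7×18 boundary matrix has rank 6 and Smith normal form diag(1,1,1,1,1,1).

∂_2: C_2 → C_1 acts by ∂[p,q,r] = [q,r] − [p,r] + [p,q]. For instance
  ∂[v_2,v_4,v_6] = [v_4,v_6] − [v_2,v_6] + [v_2,v_4],
  ∂[v_1,v_4,v_5] = [v_4,v_5] − [v_1,v_5] + [v_1,v_4].
This gives a 18×12 integer matrix of rank 12; reducing to Smith normal form yields diagonal entries (1,1,1,1,1,1,1,1,1,1,1,2).

From H_k ≅ ker(∂_k) / im(∂_{k+1}) we obtain:

  H_1: rank ker ∂_1 − rank ∂_2 = (18 − 6) − 12 = 0, and ∂_2 has invariant factor 2 > 1, so H_1 ≅ Z/2.

H_1 = Z/2.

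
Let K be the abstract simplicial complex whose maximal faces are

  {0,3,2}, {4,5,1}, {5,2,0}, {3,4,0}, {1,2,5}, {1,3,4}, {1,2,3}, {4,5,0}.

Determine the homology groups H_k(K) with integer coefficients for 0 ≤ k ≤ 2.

H_0 ≅ Z,  H_1 = 0,  H_2 ≅ Z.

We work with the vertex ordering 0 < 1 < 2 < 3 < 4 < 5. The simplices of K, each written with vertices in increasing order, are:

  0-simplices (6): [0], [1], [2], [3], [4], [5]
  1-simplices (12): [0,2], [0,3], [0,4], [0,5], [1,2], [1,3], [1,4], [1,5], [2,3], [2,5], [3,4], [4,5]
  2-simplices (8): [0,2,3], [0,2,5], [0,3,4], [0,4,5], [1,2,3], [1,2,5], [1,3,4], [1,4,5]

so the chain groups are C_0 ≅ Z^6, C_1 ≅ Z^12, C_2 ≅ Z^8.

∂_1: C_1 → C_0 is given by ∂[p,q] = [q] − [p]. For instance
  ∂[0,4] = [4] − [0].
The 6×12 boundary matrix has rank 5 and Smith normal form diag(1,1,1,1,1).

Boundary ∂_2: C_2 → C_1 maps a triangle to the signed sum of its edges. For instance
  ∂[1,4,5] = [4,5] − [1,5] + [1,4],
  ∂[1,2,5] = [2,5] − [1,5] + [1,2].
As a 12×8 matrix over Z this has rank 7, with invariant factors (1,1,1,1,1,1,1).

Computing H_k = (kernel of ∂_k) / (image of ∂_{k+1}):

  H_0: rank C_0 − rank ∂_1 = 6 − 5 = 1, and the invariant factors of ∂_1 are all 1, so H_0 = Z.
  H_1: rank ker ∂_1 − rank ∂_2 = (12 − 5) − 7 = 0, and the invariant factors of ∂_2 are all 1, so H_1 = 0.
  H_2: rank ker ∂_2 − rank ∂_3 = (8 − 7) − 0 = 1, and there is no ∂_3, so H_2 = Z.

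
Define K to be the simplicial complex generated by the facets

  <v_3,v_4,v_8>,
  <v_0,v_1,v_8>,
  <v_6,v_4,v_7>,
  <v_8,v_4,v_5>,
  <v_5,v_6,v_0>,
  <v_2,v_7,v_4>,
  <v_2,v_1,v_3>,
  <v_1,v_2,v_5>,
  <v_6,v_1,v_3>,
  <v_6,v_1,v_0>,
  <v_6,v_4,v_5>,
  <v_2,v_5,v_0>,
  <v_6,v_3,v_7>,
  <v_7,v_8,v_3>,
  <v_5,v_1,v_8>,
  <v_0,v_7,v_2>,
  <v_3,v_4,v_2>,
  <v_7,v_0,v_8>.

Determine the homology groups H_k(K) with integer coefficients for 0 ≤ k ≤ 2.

We work with the vertex ordering v_0 < v_1 < v_2 < v_3 < v_4 < v_5 < v_6 < v_7 < v_8. The simplices of K, each written with vertices in increasing order, are:

  0-simplices (9): [v_0], [v_1], [v_2], [v_3], [v_4], [v_5], [v_6], [v_7], [v_8]
  1-simplices (27): (27 of them)
  2-simplices (18): (18 of them)

so the chain groups are C_0 ≅ Z^9, C_1 ≅ Z^27, C_2 ≅ Z^18.

∂_1: C_1 → C_0 maps an edge to its endpoints' difference, ∂[p,q] = q − p. For instance
  ∂[v_1,v_6] = [v_6] − [v_1].
This gives a 9×27 integer matrix of rank 8; reducing to Smith normal form yields diagonal entries (1,1,1,1,1,1,1,1).

∂_2: C_2 → C_1 maps a triangle to the signed sum of its edges. For instance
  ∂[v_4,v_6,v_7] = [v_6,v_7] − [v_4,v_7] + [v_4,v_6],
  ∂[v_3,v_4,v_8] = [v_4,v_8] − [v_3,v_8] + [v_3,v_4].
This gives a 27×18 integer matrix of rank 18; reducing to Smith normal form yields diagonal entries (1,1,1,1,1,1,1,1,1,1,1,1,1,1,1,1,1,2).

Reading off H_k = ker ∂_k / im ∂_{k+1}:

  H_0: rank C_0 − rank ∂_1 = 9 − 8 = 1, and the invariant factors of ∂_1 are all 1, so H_0 = Z.
  H_1: rank ker ∂_1 − rank ∂_2 = (27 − 8) − 18 = 1, and ∂_2 has invariant factor 2 > 1, so H_1 = Z ⊕ Z_2.
  H_2: rank ker ∂_2 − rank ∂_3 = (18 − 18) − 0 = 0, and there is no ∂_3, so H_2 = 0.

(K is a triangulation of the Klein bottle.)

H_0 = Z,  H_1 = Z ⊕ Z_2,  H_2 = 0.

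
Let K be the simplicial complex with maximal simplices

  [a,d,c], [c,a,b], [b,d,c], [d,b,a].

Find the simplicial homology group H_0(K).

Fix the vertex order a < b < c < d and write every simplex with vertices in increasing order. Then dim K = 2 and the simplices of K are:

  0-simplices (4): a, b, c, d
  1-simplices (6): ab, ac, ad, bc, bd, cd
  2-simplices (4): abc, abd, acd, bcd

giving chain groups C_0 ≅ Z^4, C_1 ≅ Z^6, C_2 ≅ Z^4.

Boundary ∂_1: C_1 → C_0 sends each edge [p,q] (with p < q) to q − p.
The resulting 4×6 matrix has rank 3, and its Smith normal form has invariant factors (1,1,1).

Boundary ∂_2: C_2 → C_1 acts by ∂[p,q,r] = [q,r] − [p,r] + [p,q]. For instance
  ∂bcd = cd − bd + bc,
  ∂acd = cd − ad + ac.
This gives a 6×4 integer matrix of rank 3; reducing to Smith normal form yields diagonal entries (1,1,1).

From H_k ≅ ker(∂_k) / im(∂_{k+1}) we obtain:

  H_0: rank C_0 − rank ∂_1 = 4 − 3 = 1, and the invariant factors of ∂_1 are all 1, so H_0 = Z.

H_0 ≅ Z.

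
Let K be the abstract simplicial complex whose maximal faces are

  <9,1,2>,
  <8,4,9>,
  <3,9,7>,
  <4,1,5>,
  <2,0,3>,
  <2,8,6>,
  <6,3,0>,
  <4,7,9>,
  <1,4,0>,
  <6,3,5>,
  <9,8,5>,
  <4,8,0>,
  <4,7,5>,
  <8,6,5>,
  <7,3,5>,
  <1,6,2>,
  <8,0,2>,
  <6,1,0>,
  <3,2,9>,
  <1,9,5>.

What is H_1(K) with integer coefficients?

Order the vertices as 0 < 1 < 2 < 3 < 4 < 5 < 6 < 7 < 8 < 9. Listing each simplex with vertices in this order, K has dimension 2 with simplices:

  0-simplices (10): [0], [1], [2], [3], [4], [5], [6], [7], [8], [9]
  1-simplices (30): (30 of them)
  2-simplices (20): (20 of them)

Hence C_0 ≅ Z^10, C_1 ≅ Z^30, C_2 ≅ Z^20.

∂_1: C_1 → C_0 sends each edge [p,q] (with p < q) to q − p.
This gives a 10×30 integer matrix of rank 9; reducing to Smith normal form yields diagonal entries (1,1,1,1,1,1,1,1,1).

Boundary ∂_2: C_2 → C_1 maps a triangle to the signed sum of its edges. For instance
  ∂[4,7,9] = [7,9] − [4,9] + [4,7],
  ∂[1,2,9] = [2,9] − [1,9] + [1,2].
The 30×20 boundary matrix has rank 20 and Smith normal form diag(1,1,1,1,1,1,1,1,1,1,1,1,1,1,1,1,1,1,1,2).

Computing H_k = (kernel of ∂_k) / (image of ∂_{k+1}):

  H_1: rank ker ∂_1 − rank ∂_2 = (30 − 9) − 20 = 1, and ∂_2 has invariant factor 2 > 1, so H_1 ≅ Z ⊕ Z/2Z.

H_1 ≅ Z ⊕ Z/2Z.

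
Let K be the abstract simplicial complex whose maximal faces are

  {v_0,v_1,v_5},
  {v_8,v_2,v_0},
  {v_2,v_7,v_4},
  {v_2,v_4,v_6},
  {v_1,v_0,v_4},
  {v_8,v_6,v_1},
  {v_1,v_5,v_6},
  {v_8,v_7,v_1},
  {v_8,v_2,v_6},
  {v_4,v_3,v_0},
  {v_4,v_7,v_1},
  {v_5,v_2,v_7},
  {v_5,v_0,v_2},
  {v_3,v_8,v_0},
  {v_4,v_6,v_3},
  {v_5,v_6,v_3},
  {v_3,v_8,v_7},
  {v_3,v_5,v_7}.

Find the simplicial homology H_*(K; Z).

H_0 ≅ Z,  H_1 ≅ Z^2,  H_2 ≅ Z.

Take the total order v_0 < v_1 < v_2 < v_3 < v_4 < v_5 < v_6 < v_7 < v_8 on the vertex set. Then K (dimension 2) consists of the simplices:

  0-simplices (9): [v_0], [v_1], [v_2], [v_3], [v_4], [v_5], [v_6], [v_7], [v_8]
  1-simplices (27): (27 of them)
  2-simplices (18): (18 of them)

Hence C_0 ≅ Z^9, C_1 ≅ Z^27, C_2 ≅ Z^18.

The boundary map ∂_1: C_1 → C_0 maps an edge to its endpoints' difference, ∂[p,q] = q − p. For instance
  ∂[v_1,v_8] = [v_8] − [v_1].
The 9×27 boundary matrix has rank 8 and Smith normal form diag(1,1,1,1,1,1,1,1).

∂_2: C_2 → C_1 acts by ∂[p,q,r] = [q,r] − [p,r] + [p,q]. For instance
  ∂[v_3,v_7,v_8] = [v_7,v_8] − [v_3,v_8] + [v_3,v_7],
  ∂[v_1,v_4,v_7] = [v_4,v_7] − [v_1,v_7] + [v_1,v_4].
The resulting 27×18 matrix has rank 17, and its Smith normal form has invariant factors (1,1,1,1,1,1,1,1,1,1,1,1,1,1,1,1,1).

Computing H_k = (kernel of ∂_k) / (image of ∂_{k+1}):

  H_0: rank C_0 − rank ∂_1 = 9 − 8 = 1, and the invariant factors of ∂_1 are all 1, so H_0 ≅ Z.
  H_1: rank ker ∂_1 − rank ∂_2 = (27 − 8) − 17 = 2, and the invariant factors of ∂_2 are all 1, so H_1 ≅ Z^2.
  H_2: rank ker ∂_2 − rank ∂_3 = (18 − 17) − 0 = 1, and there is no ∂_3, so H_2 ≅ Z.

As a check, the Euler characteristic is 9 − 27 + 18 = 0, which agrees with 1 − 2 + 1 = 0.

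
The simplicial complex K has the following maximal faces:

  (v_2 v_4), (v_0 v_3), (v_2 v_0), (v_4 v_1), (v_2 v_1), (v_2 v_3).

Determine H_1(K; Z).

H_1 = Z^2.

Take the total order v_0 < v_1 < v_2 < v_3 < v_4 on the vertex set. Then K (dimension 1) consists of the simplices:

  0-simplices (5): [v_0], [v_1], [v_2], [v_3], [v_4]
  1-simplices (6): [v_0,v_2], [v_0,v_3], [v_1,v_2], [v_1,v_4], [v_2,v_3], [v_2,v_4]

Hence C_0 ≅ Z^5, C_1 ≅ Z^6.

Boundary ∂_1: C_1 → C_0 sends each edge [p,q] (with p < q) to q − p. For instance
  ∂[v_1,v_4] = [v_4] − [v_1].
The 5×6 boundary matrix has rank 4 and Smith normal form diag(1,1,1,1).

Now H_k = ker ∂_k / im ∂_{k+1}, so:

  H_1: rank ker ∂_1 − rank ∂_2 = (6 − 4) − 0 = 2, and there is no ∂_2, so H_1 ≅ Z^2.

(K is a triangulation of a wedge of 2 circles.)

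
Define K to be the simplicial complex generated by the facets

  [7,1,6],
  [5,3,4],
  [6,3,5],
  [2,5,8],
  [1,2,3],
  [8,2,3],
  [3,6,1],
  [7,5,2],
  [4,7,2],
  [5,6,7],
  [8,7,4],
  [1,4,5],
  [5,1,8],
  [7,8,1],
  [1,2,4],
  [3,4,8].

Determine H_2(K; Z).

H_2 ≅ Z.

Order the vertices as 1 < 2 < 3 < 4 < 5 < 6 < 7 < 8. Listing each simplex with vertices in this order, K has dimension 2 with simplices:

  0-simplices (8): [1], [2], [3], [4], [5], [6], [7], [8]
  1-simplices (24): (24 of them)
  2-simplices (16): [1,2,3], [1,2,4], [1,3,6], [1,4,5], [1,5,8], [1,6,7], [1,7,8], [2,3,8], [2,4,7], [2,5,7], [2,5,8], [3,4,5], [3,4,8], [3,5,6], [4,7,8], [5,6,7]

Hence C_0 ≅ Z^8, C_1 ≅ Z^24, C_2 ≅ Z^16.

The boundary map ∂_1: C_1 → C_0 sends each edge [p,q] (with p < q) to q − p. For instance
  ∂[3,5] = [5] − [3].
This gives a 8×24 integer matrix of rank 7; reducing to Smith normal form yields diagonal entries (1,1,1,1,1,1,1).

∂_2: C_2 → C_1 acts by ∂[p,q,r] = [q,r] − [p,r] + [p,q]. For instance
  ∂[1,2,4] = [2,4] − [1,4] + [1,2],
  ∂[2,4,7] = [4,7] − [2,7] + [2,4].
This gives a 24×16 integer matrix of rank 15; reducing to Smith normal form yields diagonal entries (1,1,1,1,1,1,1,1,1,1,1,1,1,1,1).

Reading off H_k = ker ∂_k / im ∂_{k+1}:

  H_2: rank ker ∂_2 − rank ∂_3 = (16 − 15) − 0 = 1, and there is no ∂_3, so H_2 = Z.

(K is a triangulation of the torus T^2.)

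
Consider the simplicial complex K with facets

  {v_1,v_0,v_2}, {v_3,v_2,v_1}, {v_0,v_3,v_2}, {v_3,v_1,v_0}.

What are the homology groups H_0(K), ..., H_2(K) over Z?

H_0 ≅ Z,  H_1 = 0,  H_2 ≅ Z.

Fix the vertex order v_0 < v_1 < v_2 < v_3 and write every simplex with vertices in increasing order. Then dim K = 2 and the simplices of K are:

  0-simplices (4): [v_0], [v_1], [v_2], [v_3]
  1-simplices (6): [v_0,v_1], [v_0,v_2], [v_0,v_3], [v_1,v_2], [v_1,v_3], [v_2,v_3]
  2-simplices (4): [v_0,v_1,v_2], [v_0,v_1,v_3], [v_0,v_2,v_3], [v_1,v_2,v_3]

Hence C_0 ≅ Z^4, C_1 ≅ Z^6, C_2 ≅ Z^4.

Boundary ∂_1: C_1 → C_0 is given by ∂[p,q] = [q] − [p].
The resulting 4×6 matrix has rank 3, and its Smith normal form has invariant factors (1,1,1).

∂_2: C_2 → C_1 sends each 2-simplex [p,q,r] to [q,r] − [p,r] + [p,q]. For instance
  ∂[v_1,v_2,v_3] = [v_2,v_3] − [v_1,v_3] + [v_1,v_2],
  ∂[v_0,v_1,v_2] = [v_1,v_2] − [v_0,v_2] + [v_0,v_1].
This gives a 6×4 integer matrix of rank 3; reducing to Smith normal form yields diagonal entries (1,1,1).

Reading off H_k = ker ∂_k / im ∂_{k+1}:

  H_0: rank C_0 − rank ∂_1 = 4 − 3 = 1, and the invariant factors of ∂_1 are all 1, so H_0 = Z.
  H_1: rank ker ∂_1 − rank ∂_2 = (6 − 3) − 3 = 0, and the invariant factors of ∂_2 are all 1, so H_1 = 0.
  H_2: rank ker ∂_2 − rank ∂_3 = (4 − 3) − 0 = 1, and there is no ∂_3, so H_2 = Z.

As a check, the Euler characteristic is 4 − 6 + 4 = 2, which agrees with 1 − 0 + 1 = 2.
(K is a triangulation of the 2-sphere S^2.)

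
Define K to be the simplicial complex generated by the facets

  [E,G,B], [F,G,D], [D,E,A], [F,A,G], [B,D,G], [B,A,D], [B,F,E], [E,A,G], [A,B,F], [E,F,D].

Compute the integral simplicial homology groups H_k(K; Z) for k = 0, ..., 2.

K has 6 vertices, 15 edges, 10 triangles.
rank ∂_0 = 0, rank ∂_1 = 5 ⇒ b_0 = 6 − 0 − 5 = 1; all invariant factors of ∂_1 are 1 so no torsion. So H_0 ≅ Z.
rank ∂_1 = 5, rank ∂_2 = 10 ⇒ b_1 = 15 − 5 − 10 = 0; ∂_2 has invariant factor(s) [2] giving torsion. So H_1 ≅ Z/2Z.
rank ∂_2 = 10, rank ∂_3 = 0 ⇒ b_2 = 10 − 10 − 0 = 0. So H_2 ≅ 0.

H_0 = Z,  H_1 = Z/2Z,  H_2 = 0.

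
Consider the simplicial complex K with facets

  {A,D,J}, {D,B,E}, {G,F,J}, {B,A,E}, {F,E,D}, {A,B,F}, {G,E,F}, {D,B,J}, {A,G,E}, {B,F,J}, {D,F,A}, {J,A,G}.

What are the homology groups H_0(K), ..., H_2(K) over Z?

K has 7 vertices, 18 edges, 12 triangles.
rank ∂_0 = 0, rank ∂_1 = 6 ⇒ b_0 = 7 − 0 − 6 = 1; all invariant factors of ∂_1 are 1 so no torsion. So H_0 = Z.
rank ∂_1 = 6, rank ∂_2 = 12 ⇒ b_1 = 18 − 6 − 12 = 0; ∂_2 has invariant factor(s) [2] giving torsion. So H_1 = Z/2Z.
rank ∂_2 = 12, rank ∂_3 = 0 ⇒ b_2 = 12 − 12 − 0 = 0. So H_2 = 0.

H_0 = Z,  H_1 = Z/2Z,  H_2 = 0.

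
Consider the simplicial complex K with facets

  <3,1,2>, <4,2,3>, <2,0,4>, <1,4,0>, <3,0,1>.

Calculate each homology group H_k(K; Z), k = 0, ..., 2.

Fix the vertex order 0 < 1 < 2 < 3 < 4 and write every simplex with vertices in increasing order. Then dim K = 2 and the simplices of K are:

  0-simplices (5): [0], [1], [2], [3], [4]
  1-simplices (10): [0,1], [0,2], [0,3], [0,4], [1,2], [1,3], [1,4], [2,3], [2,4], [3,4]
  2-simplices (5): [0,1,3], [0,1,4], [0,2,4], [1,2,3], [2,3,4]

Hence C_0 ≅ Z^5, C_1 ≅ Z^10, C_2 ≅ Z^5.

The boundary map ∂_1: C_1 → C_0 sends each edge [p,q] (with p < q) to q − p.
This gives a 5×10 integer matrix of rank 4; reducing to Smith normal form yields diagonal entries (1,1,1,1).

∂_2: C_2 → C_1 acts by ∂[p,q,r] = [q,r] − [p,r] + [p,q]. For instance
  ∂[2,3,4] = [3,4] − [2,4] + [2,3],
  ∂[1,2,3] = [2,3] − [1,3] + [1,2].
The resulting 10×5 matrix has rank 5, and its Smith normal form has invariant factors (1,1,1,1,1).

From H_k ≅ ker(∂_k) / im(∂_{k+1}) we obtain:

  H_0: rank C_0 − rank ∂_1 = 5 − 4 = 1, and the invariant factors of ∂_1 are all 1, so H_0 ≅ Z.
  H_1: rank ker ∂_1 − rank ∂_2 = (10 − 4) − 5 = 1, and the invariant factors of ∂_2 are all 1, so H_1 ≅ Z.
  H_2: rank ker ∂_2 − rank ∂_3 = (5 − 5) − 0 = 0, and there is no ∂_3, so H_2 ≅ 0.

H_0 ≅ Z,  H_1 ≅ Z,  H_2 = 0.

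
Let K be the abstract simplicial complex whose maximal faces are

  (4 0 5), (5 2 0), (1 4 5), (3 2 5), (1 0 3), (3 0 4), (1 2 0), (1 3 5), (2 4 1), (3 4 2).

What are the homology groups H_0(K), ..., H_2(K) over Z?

H_0 ≅ Z,  H_1 ≅ Z/2Z,  H_2 = 0.

Fix the vertex order 0 < 1 < 2 < 3 < 4 < 5 and write every simplex with vertices in increasing order. Then dim K = 2 and the simplices of K are:

  0-simplices (6): [0], [1], [2], [3], [4], [5]
  1-simplices (15): [0,1], [0,2], [0,3], [0,4], [0,5], [1,2], [1,3], [1,4], [1,5], [2,3], [2,4], [2,5], [3,4], [3,5], [4,5]
  2-simplices (10): [0,1,2], [0,1,3], [0,2,5], [0,3,4], [0,4,5], [1,2,4], [1,3,5], [1,4,5], [2,3,4], [2,3,5]

so the chain groups are C_0 ≅ Z^6, C_1 ≅ Z^15, C_2 ≅ Z^10.

The boundary map ∂_1: C_1 → C_0 maps an edge to its endpoints' difference, ∂[p,q] = q − p. For instance
  ∂[0,1] = [1] − [0].
The 6×15 boundary matrix has rank 5 and Smith normal form diag(1,1,1,1,1).

The boundary map ∂_2: C_2 → C_1 sends each 2-simplex [p,q,r] to [q,r] − [p,r] + [p,q]. For instance
  ∂[1,3,5] = [3,5] − [1,5] + [1,3],
  ∂[0,4,5] = [4,5] − [0,5] + [0,4].
The 15×10 boundary matrix has rank 10 and Smith normal form diag(1,1,1,1,1,1,1,1,1,2).

Now H_k = ker ∂_k / im ∂_{k+1}, so:

  H_0: rank C_0 − rank ∂_1 = 6 − 5 = 1, and the invariant factors of ∂_1 are all 1, so H_0 = Z.
  H_1: rank ker ∂_1 − rank ∂_2 = (15 − 5) − 10 = 0, and ∂_2 has invariant factor 2 > 1, so H_1 = Z/2Z.
  H_2: rank ker ∂_2 − rank ∂_3 = (10 − 10) − 0 = 0, and there is no ∂_3, so H_2 = 0.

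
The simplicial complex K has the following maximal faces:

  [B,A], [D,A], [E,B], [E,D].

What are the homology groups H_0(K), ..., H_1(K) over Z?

Take the total order A < B < D < E on the vertex set. Then K (dimension 1) consists of the simplices:

  0-simplices (4): A, B, D, E
  1-simplices (4): AB, AD, BE, DE

giving chain groups C_0 ≅ Z^4, C_1 ≅ Z^4.

Boundary ∂_1: C_1 → C_0 maps an edge to its endpoints' difference, ∂[p,q] = q − p. For instance
  ∂AD = D − A.
The 4×4 boundary matrix has rank 3 and Smith normal form diag(1,1,1).

Computing H_k = (kernel of ∂_k) / (image of ∂_{k+1}):

  H_0: rank C_0 − rank ∂_1 = 4 − 3 = 1, and the invariant factors of ∂_1 are all 1, so H_0 = Z.
  H_1: rank ker ∂_1 − rank ∂_2 = (4 − 3) − 0 = 1, and there is no ∂_2, so H_1 = Z.

(K is a triangulation of the circle S^1.)

H_0 ≅ Z,  H_1 ≅ Z.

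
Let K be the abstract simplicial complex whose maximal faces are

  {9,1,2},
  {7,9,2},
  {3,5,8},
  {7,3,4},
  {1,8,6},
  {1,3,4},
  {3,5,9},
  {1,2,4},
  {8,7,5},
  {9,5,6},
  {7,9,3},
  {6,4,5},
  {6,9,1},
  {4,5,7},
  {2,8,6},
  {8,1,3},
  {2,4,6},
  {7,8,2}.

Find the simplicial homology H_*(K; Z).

We work with the vertex ordering 1 < 2 < 3 < 4 < 5 < 6 < 7 < 8 < 9. The simplices of K, each written with vertices in increasing order, are:

  0-simplices (9): [1], [2], [3], [4], [5], [6], [7], [8], [9]
  1-simplices (27): (27 of them)
  2-simplices (18): [1,2,4], [1,2,9], [1,3,4], [1,3,8], [1,6,8], [1,6,9], [2,4,6], [2,6,8], [2,7,8], [2,7,9], [3,4,7], [3,5,8], [3,5,9], [3,7,9], [4,5,6], [4,5,7], [5,6,9], [5,7,8]

giving chain groups C_0 ≅ Z^9, C_1 ≅ Z^27, C_2 ≅ Z^18.

The boundary map ∂_1: C_1 → C_0 is given by ∂[p,q] = [q] − [p].
This gives a 9×27 integer matrix of rank 8; reducing to Smith normal form yields diagonal entries (1,1,1,1,1,1,1,1).

∂_2: C_2 → C_1 maps a triangle to the signed sum of its edges. For instance
  ∂[2,6,8] = [6,8] − [2,8] + [2,6],
  ∂[3,7,9] = [7,9] − [3,9] + [3,7].
This gives a 27×18 integer matrix of rank 18; reducing to Smith normal form yields diagonal entries (1,1,1,1,1,1,1,1,1,1,1,1,1,1,1,1,1,2).

Computing H_k = (kernel of ∂_k) / (image of ∂_{k+1}):

  H_0: rank C_0 − rank ∂_1 = 9 − 8 = 1, and the invariant factors of ∂_1 are all 1, so H_0 = Z.
  H_1: rank ker ∂_1 − rank ∂_2 = (27 − 8) − 18 = 1, and ∂_2 has invariant factor 2 > 1, so H_1 = Z ⊕ Z/2.
  H_2: rank ker ∂_2 − rank ∂_3 = (18 − 18) − 0 = 0, and there is no ∂_3, so H_2 = 0.

As a check, the Euler characteristic is 9 − 27 + 18 = 0, which agrees with 1 − 1 + 0 = 0.

H_0 = Z,  H_1 = Z ⊕ Z/2,  H_2 = 0.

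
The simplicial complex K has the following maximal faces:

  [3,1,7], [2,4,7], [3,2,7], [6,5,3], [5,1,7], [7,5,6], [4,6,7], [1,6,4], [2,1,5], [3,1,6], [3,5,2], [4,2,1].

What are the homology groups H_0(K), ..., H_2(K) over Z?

H_0 ≅ Z,  H_1 ≅ Z/2,  H_2 = 0.

Take the total order 1 < 2 < 3 < 4 < 5 < 6 < 7 on the vertex set. Then K (dimension 2) consists of the simplices:

  0-simplices (7): [1], [2], [3], [4], [5], [6], [7]
  1-simplices (18): [1,2], [1,3], [1,4], [1,5], [1,6], [1,7], [2,3], [2,4], [2,5], [2,7], [3,5], [3,6], [3,7], [4,6], [4,7], [5,6], [5,7], [6,7]
  2-simplices (12): [1,2,4], [1,2,5], [1,3,6], [1,3,7], [1,4,6], [1,5,7], [2,3,5], [2,3,7], [2,4,7], [3,5,6], [4,6,7], [5,6,7]

giving chain groups C_0 ≅ Z^7, C_1 ≅ Z^18, C_2 ≅ Z^12.

Boundary ∂_1: C_1 → C_0 sends each edge [p,q] (with p < q) to q − p. For instance
  ∂[3,6] = [6] − [3].
The resulting 7×18 matrix has rank 6, and its Smith normal form has invariant factors (1,1,1,1,1,1).

Boundary ∂_2: C_2 → C_1 acts by ∂[p,q,r] = [q,r] − [p,r] + [p,q]. For instance
  ∂[5,6,7] = [6,7] − [5,7] + [5,6],
  ∂[1,3,6] = [3,6] − [1,6] + [1,3].
The 18×12 boundary matrix has rank 12 and Smith normal form diag(1,1,1,1,1,1,1,1,1,1,1,2).

Computing H_k = (kernel of ∂_k) / (image of ∂_{k+1}):

  H_0: rank C_0 − rank ∂_1 = 7 − 6 = 1, and the invariant factors of ∂_1 are all 1, so H_0 = Z.
  H_1: rank ker ∂_1 − rank ∂_2 = (18 − 6) − 12 = 0, and ∂_2 has invariant factor 2 > 1, so H_1 = Z/2.
  H_2: rank ker ∂_2 − rank ∂_3 = (12 − 12) − 0 = 0, and there is no ∂_3, so H_2 = 0.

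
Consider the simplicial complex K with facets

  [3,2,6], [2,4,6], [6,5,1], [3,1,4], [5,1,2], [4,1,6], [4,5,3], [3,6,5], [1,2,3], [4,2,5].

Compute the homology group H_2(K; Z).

H_2 ≅ 0.

We work with the vertex ordering 1 < 2 < 3 < 4 < 5 < 6. The simplices of K, each written with vertices in increasing order, are:

  0-simplices (6): [1], [2], [3], [4], [5], [6]
  1-simplices (15): [1,2], [1,3], [1,4], [1,5], [1,6], [2,3], [2,4], [2,5], [2,6], [3,4], [3,5], [3,6], [4,5], [4,6], [5,6]
  2-simplices (10): [1,2,3], [1,2,5], [1,3,4], [1,4,6], [1,5,6], [2,3,6], [2,4,5], [2,4,6], [3,4,5], [3,5,6]

giving chain groups C_0 ≅ Z^6, C_1 ≅ Z^15, C_2 ≅ Z^10.

∂_1: C_1 → C_0 sends each edge [p,q] (with p < q) to q − p. For instance
  ∂[1,4] = [4] − [1].
As a 6×15 matrix over Z this has rank 5, with invariant factors (1,1,1,1,1).

Boundary ∂_2: C_2 → C_1 sends each 2-simplex [p,q,r] to [q,r] − [p,r] + [p,q]. For instance
  ∂[3,4,5] = [4,5] − [3,5] + [3,4],
  ∂[1,2,3] = [2,3] − [1,3] + [1,2].
This gives a 15×10 integer matrix of rank 10; reducing to Smith normal form yields diagonal entries (1,1,1,1,1,1,1,1,1,2).

Computing H_k = (kernel of ∂_k) / (image of ∂_{k+1}):

  H_2: rank ker ∂_2 − rank ∂_3 = (10 − 10) − 0 = 0, and there is no ∂_3, so H_2 ≅ 0.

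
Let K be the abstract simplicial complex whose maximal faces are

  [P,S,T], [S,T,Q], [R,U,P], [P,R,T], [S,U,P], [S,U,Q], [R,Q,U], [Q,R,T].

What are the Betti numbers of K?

We work with the vertex ordering P < Q < R < S < T < U. The simplices of K, each written with vertices in increasing order, are:

  0-simplices (6): P, Q, R, S, T, U
  1-simplices (12): PR, PS, PT, PU, QR, QS, QT, QU, RT, RU, ST, SU
  2-simplices (8): PRT, PRU, PST, PSU, QRT, QRU, QST, QSU

so the chain groups are C_0 ≅ Z^6, C_1 ≅ Z^12, C_2 ≅ Z^8.

The boundary map ∂_1: C_1 → C_0 is given by ∂[p,q] = [q] − [p].
As a 6×12 matrix over Z this has rank 5, with invariant factors (1,1,1,1,1).

The boundary map ∂_2: C_2 → C_1 acts by ∂[p,q,r] = [q,r] − [p,r] + [p,q]. For instance
  ∂QST = ST − QT + QS,
  ∂PSU = SU − PU + PS.
This gives a 12×8 integer matrix of rank 7; reducing to Smith normal form yields diagonal entries (1,1,1,1,1,1,1).

Computing H_k = (kernel of ∂_k) / (image of ∂_{k+1}):

  H_0: rank C_0 − rank ∂_1 = 6 − 5 = 1, and the invariant factors of ∂_1 are all 1, so H_0 = Z.
  H_1: rank ker ∂_1 − rank ∂_2 = (12 − 5) − 7 = 0, and the invariant factors of ∂_2 are all 1, so H_1 = 0.
  H_2: rank ker ∂_2 − rank ∂_3 = (8 − 7) − 0 = 1, and there is no ∂_3, so H_2 = Z.

(K is a triangulation of the 2-sphere S^2.)

Hence the Betti numbers are b_0 = 1, b_1 = 0, b_2 = 1.

b_0 = 1, b_1 = 0, b_2 = 1.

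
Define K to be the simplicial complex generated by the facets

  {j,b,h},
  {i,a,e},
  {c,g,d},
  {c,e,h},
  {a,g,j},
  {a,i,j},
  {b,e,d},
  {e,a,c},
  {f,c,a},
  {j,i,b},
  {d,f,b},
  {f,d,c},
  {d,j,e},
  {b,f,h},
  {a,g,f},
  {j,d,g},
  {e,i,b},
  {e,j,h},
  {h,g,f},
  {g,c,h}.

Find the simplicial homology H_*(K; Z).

H_0 = Z,  H_1 = Z × Z/2,  H_2 = 0.

Fix the vertex order a < b < c < d < e < f < g < h < i < j and write every simplex with vertices in increasing order. Then dim K = 2 and the simplices of K are:

  0-simplices (10): a, b, c, d, e, f, g, h, i, j
  1-simplices (30): ac, ae, af, ag, ai, aj, bd, be, bf, bh, bi, bj, cd, ce, cf, cg, ch, de, df, dg, dj, eh, ei, ej, fg, fh, gh, gj, hj, ij
  2-simplices (20): ace, acf, aei, afg, agj, aij, bde, bdf, bei, bfh, bhj, bij, cdf, cdg, ceh, cgh, dej, dgj, ehj, fgh

giving chain groups C_0 ≅ Z^10, C_1 ≅ Z^30, C_2 ≅ Z^20.

Boundary ∂_1: C_1 → C_0 maps an edge to its endpoints' difference, ∂[p,q] = q − p.
This gives a 10×30 integer matrix of rank 9; reducing to Smith normal form yields diagonal entries (1,1,1,1,1,1,1,1,1).

Boundary ∂_2: C_2 → C_1 maps a triangle to the signed sum of its edges. For instance
  ∂bhj = hj − bj + bh,
  ∂bde = de − be + bd.
As a 30×20 matrix over Z this has rank 20, with invariant factors (1,1,1,1,1,1,1,1,1,1,1,1,1,1,1,1,1,1,1,2).

Now H_k = ker ∂_k / im ∂_{k+1}, so:

  H_0: rank C_0 − rank ∂_1 = 10 − 9 = 1, and the invariant factors of ∂_1 are all 1, so H_0 = Z.
  H_1: rank ker ∂_1 − rank ∂_2 = (30 − 9) − 20 = 1, and ∂_2 has invariant factor 2 > 1, so H_1 = Z × Z/2.
  H_2: rank ker ∂_2 − rank ∂_3 = (20 − 20) − 0 = 0, and there is no ∂_3, so H_2 = 0.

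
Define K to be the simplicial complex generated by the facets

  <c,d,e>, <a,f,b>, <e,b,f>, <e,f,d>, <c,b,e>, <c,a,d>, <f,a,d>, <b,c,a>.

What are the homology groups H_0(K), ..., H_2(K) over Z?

H_0 ≅ Z,  H_1 = 0,  H_2 ≅ Z.

Fix the vertex order a < b < c < d < e < f and write every simplex with vertices in increasing order. Then dim K = 2 and the simplices of K are:

  0-simplices (6): a, b, c, d, e, f
  1-simplices (12): ab, ac, ad, af, bc, be, bf, cd, ce, de, df, ef
  2-simplices (8): abc, abf, acd, adf, bce, bef, cde, def

giving chain groups C_0 ≅ Z^6, C_1 ≅ Z^12, C_2 ≅ Z^8.

∂_1: C_1 → C_0 maps an edge to its endpoints' difference, ∂[p,q] = q − p. For instance
  ∂ac = c − a.
The 6×12 boundary matrix has rank 5 and Smith normal form diag(1,1,1,1,1).

Boundary ∂_2: C_2 → C_1 maps a triangle to the signed sum of its edges. For instance
  ∂bce = ce − be + bc,
  ∂acd = cd − ad + ac.
As a 12×8 matrix over Z this has rank 7, with invariant factors (1,1,1,1,1,1,1).

Reading off H_k = ker ∂_k / im ∂_{k+1}:

  H_0: rank C_0 − rank ∂_1 = 6 − 5 = 1, and the invariant factors of ∂_1 are all 1, so H_0 ≅ Z.
  H_1: rank ker ∂_1 − rank ∂_2 = (12 − 5) − 7 = 0, and the invariant factors of ∂_2 are all 1, so H_1 ≅ 0.
  H_2: rank ker ∂_2 − rank ∂_3 = (8 − 7) − 0 = 1, and there is no ∂_3, so H_2 ≅ Z.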